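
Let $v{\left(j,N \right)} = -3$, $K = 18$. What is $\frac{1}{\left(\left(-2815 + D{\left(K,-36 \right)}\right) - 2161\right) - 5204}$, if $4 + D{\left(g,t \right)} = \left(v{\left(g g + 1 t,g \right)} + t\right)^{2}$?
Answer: $- \frac{1}{8663} \approx -0.00011543$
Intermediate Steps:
$D{\left(g,t \right)} = -4 + \left(-3 + t\right)^{2}$
$\frac{1}{\left(\left(-2815 + D{\left(K,-36 \right)}\right) - 2161\right) - 5204} = \frac{1}{\left(\left(-2815 - \left(4 - \left(-3 - 36\right)^{2}\right)\right) - 2161\right) - 5204} = \frac{1}{\left(\left(-2815 - \left(4 - \left(-39\right)^{2}\right)\right) - 2161\right) - 5204} = \frac{1}{\left(\left(-2815 + \left(-4 + 1521\right)\right) - 2161\right) - 5204} = \frac{1}{\left(\left(-2815 + 1517\right) - 2161\right) - 5204} = \frac{1}{\left(-1298 - 2161\right) - 5204} = \frac{1}{-3459 - 5204} = \frac{1}{-8663} = - \frac{1}{8663}$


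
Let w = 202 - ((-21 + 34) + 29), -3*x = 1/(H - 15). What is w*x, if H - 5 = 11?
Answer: -160/3 ≈ -53.333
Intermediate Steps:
H = 16 (H = 5 + 11 = 16)
x = -1/3 (x = -1/(3*(16 - 15)) = -1/3/1 = -1/3*1 = -1/3 ≈ -0.33333)
w = 160 (w = 202 - (13 + 29) = 202 - 1*42 = 202 - 42 = 160)
w*x = 160*(-1/3) = -160/3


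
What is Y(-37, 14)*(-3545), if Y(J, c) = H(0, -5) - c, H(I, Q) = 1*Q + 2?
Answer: 60265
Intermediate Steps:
H(I, Q) = 2 + Q (H(I, Q) = Q + 2 = 2 + Q)
Y(J, c) = -3 - c (Y(J, c) = (2 - 5) - c = -3 - c)
Y(-37, 14)*(-3545) = (-3 - 1*14)*(-3545) = (-3 - 14)*(-3545) = -17*(-3545) = 60265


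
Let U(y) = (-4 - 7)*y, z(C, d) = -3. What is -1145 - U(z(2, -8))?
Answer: -1178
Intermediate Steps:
U(y) = -11*y
-1145 - U(z(2, -8)) = -1145 - (-11)*(-3) = -1145 - 1*33 = -1145 - 33 = -1178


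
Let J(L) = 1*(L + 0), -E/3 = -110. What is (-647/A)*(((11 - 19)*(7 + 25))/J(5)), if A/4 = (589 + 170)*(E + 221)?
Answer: 41408/2091045 ≈ 0.019803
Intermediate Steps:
E = 330 (E = -3*(-110) = 330)
A = 1672836 (A = 4*((589 + 170)*(330 + 221)) = 4*(759*551) = 4*418209 = 1672836)
J(L) = L (J(L) = 1*L = L)
(-647/A)*(((11 - 19)*(7 + 25))/J(5)) = (-647/1672836)*(((11 - 19)*(7 + 25))/5) = (-647*1/1672836)*(-8*32*(⅕)) = -(-41408)/(418209*5) = -647/1672836*(-256/5) = 41408/2091045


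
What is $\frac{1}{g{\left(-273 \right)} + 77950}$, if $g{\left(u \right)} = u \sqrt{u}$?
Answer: $\frac{77950}{6096548917} + \frac{273 i \sqrt{273}}{6096548917} \approx 1.2786 \cdot 10^{-5} + 7.3988 \cdot 10^{-7} i$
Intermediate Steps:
$g{\left(u \right)} = u^{\frac{3}{2}}$
$\frac{1}{g{\left(-273 \right)} + 77950} = \frac{1}{\left(-273\right)^{\frac{3}{2}} + 77950} = \frac{1}{- 273 i \sqrt{273} + 77950} = \frac{1}{77950 - 273 i \sqrt{273}}$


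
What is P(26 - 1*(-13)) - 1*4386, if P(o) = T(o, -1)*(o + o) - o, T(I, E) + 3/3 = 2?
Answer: -4347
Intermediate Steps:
T(I, E) = 1 (T(I, E) = -1 + 2 = 1)
P(o) = o (P(o) = 1*(o + o) - o = 1*(2*o) - o = 2*o - o = o)
P(26 - 1*(-13)) - 1*4386 = (26 - 1*(-13)) - 1*4386 = (26 + 13) - 4386 = 39 - 4386 = -4347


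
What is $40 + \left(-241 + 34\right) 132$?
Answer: $-27284$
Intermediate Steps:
$40 + \left(-241 + 34\right) 132 = 40 - 27324 = -27284$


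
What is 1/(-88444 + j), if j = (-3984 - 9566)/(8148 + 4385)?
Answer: -12533/1108482202 ≈ -1.1306e-5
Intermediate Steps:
j = -13550/12533 ≈ -1.0811
1/(-88444 + j) = 1/(-88444 - 13550/12533) = 1/(-1108482202/12533) = -12533/1108482202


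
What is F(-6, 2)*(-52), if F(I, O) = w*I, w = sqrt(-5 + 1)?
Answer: 624*I ≈ 624.0*I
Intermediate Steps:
w = 2*I (w = sqrt(-4) = 2*I ≈ 2.0*I)
F(I, O) = 2*I*I (F(I, O) = (2*I)*I = 2*I*I)
F(-6, 2)*(-52) = (2*I*(-6))*(-52) = -12*I*(-52) = 624*I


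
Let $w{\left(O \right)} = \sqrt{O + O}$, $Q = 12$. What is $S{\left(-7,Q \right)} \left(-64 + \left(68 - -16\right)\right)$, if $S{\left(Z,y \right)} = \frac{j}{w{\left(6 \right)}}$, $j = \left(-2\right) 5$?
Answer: $- \frac{100 \sqrt{3}}{3} \approx -57.735$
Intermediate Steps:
$w{\left(O \right)} = \sqrt{2} \sqrt{O}$ ($w{\left(O \right)} = \sqrt{2 O} = \sqrt{2} \sqrt{O}$)
$j = -10$
$S{\left(Z,y \right)} = - \frac{5 \sqrt{3}}{3}$ ($S{\left(Z,y \right)} = - \frac{10}{\sqrt{2} \sqrt{6}} = - \frac{10}{2 \sqrt{3}} = - 10 \frac{\sqrt{3}}{6} = - \frac{5 \sqrt{3}}{3}$)
$S{\left(-7,Q \right)} \left(-64 + \left(68 - -16\right)\right) = - \frac{5 \sqrt{3}}{3} \left(-64 + \left(68 - -16\right)\right) = - \frac{5 \sqrt{3}}{3} \left(-64 + \left(68 + 16\right)\right) = - \frac{5 \sqrt{3}}{3} \left(-64 + 84\right) = - \frac{5 \sqrt{3}}{3} \cdot 20 = - \frac{100 \sqrt{3}}{3}$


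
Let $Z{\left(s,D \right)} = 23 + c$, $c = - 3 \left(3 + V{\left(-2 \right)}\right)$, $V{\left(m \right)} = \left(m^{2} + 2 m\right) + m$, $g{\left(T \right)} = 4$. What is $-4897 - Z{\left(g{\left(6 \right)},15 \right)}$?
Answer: $-4917$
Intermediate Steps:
$V{\left(m \right)} = m^{2} + 3 m$
$c = -3$ ($c = - 3 \left(3 - 2 \left(3 - 2\right)\right) = - 3 \left(3 - 2\right) = \left(-3\right) 1 = -3$)
$Z{\left(s,D \right)} = 20$ ($Z{\left(s,D \right)} = 23 - 3 = 20$)
$-4897 - Z{\left(g{\left(6 \right)},15 \right)} = -4897 - 20 = -4917$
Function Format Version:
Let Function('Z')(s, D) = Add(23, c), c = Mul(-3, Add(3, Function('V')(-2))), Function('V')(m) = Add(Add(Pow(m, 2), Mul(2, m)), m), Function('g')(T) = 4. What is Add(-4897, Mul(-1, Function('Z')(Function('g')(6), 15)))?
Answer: -4917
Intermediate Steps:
Function('V')(m) = Add(Pow(m, 2), Mul(3, m))
c = -3 (c = Mul(-3, Add(3, Mul(-2, Add(3, -2)))) = Mul(-3, Add(3, Mul(-2, 1))) = Mul(-3, Add(3, -2)) = Mul(-3, 1) = -3)
Function('Z')(s, D) = 20 (Function('Z')(s, D) = Add(23, -3) = 20)
Add(-4897, Mul(-1, Function('Z')(Function('g')(6), 15))) = Add(-4897, Mul(-1, 20)) = Add(-4897, -20) = -4917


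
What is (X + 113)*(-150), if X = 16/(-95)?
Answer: -321570/19 ≈ -16925.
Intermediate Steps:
X = -16/95 (X = 16*(-1/95) = -16/95 ≈ -0.16842)
(X + 113)*(-150) = (-16/95 + 113)*(-150) = (10719/95)*(-150) = -321570/19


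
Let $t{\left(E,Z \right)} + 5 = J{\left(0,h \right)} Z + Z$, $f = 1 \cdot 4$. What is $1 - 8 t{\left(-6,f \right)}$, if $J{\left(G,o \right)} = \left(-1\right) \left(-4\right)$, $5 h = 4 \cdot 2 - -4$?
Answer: $-119$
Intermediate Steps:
$h = \frac{12}{5}$ ($h = \frac{4 \cdot 2 - -4}{5} = \frac{8 + 4}{5} = \frac{1}{5} \cdot 12 = \frac{12}{5} \approx 2.4$)
$f = 4$
$J{\left(G,o \right)} = 4$
$t{\left(E,Z \right)} = -5 + 5 Z$ ($t{\left(E,Z \right)} = -5 + \left(4 Z + Z\right) = -5 + 5 Z$)
$1 - 8 t{\left(-6,f \right)} = 1 - 8 \left(-5 + 5 \cdot 4\right) = 1 - 8 \left(-5 + 20\right) = 1 - 120 = -119$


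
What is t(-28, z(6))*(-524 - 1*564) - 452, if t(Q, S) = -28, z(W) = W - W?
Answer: 30012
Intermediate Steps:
z(W) = 0
t(-28, z(6))*(-524 - 1*564) - 452 = -28*(-524 - 1*564) - 452 = -28*(-524 - 564) - 452 = -28*(-1088) - 452 = 30464 - 452 = 30012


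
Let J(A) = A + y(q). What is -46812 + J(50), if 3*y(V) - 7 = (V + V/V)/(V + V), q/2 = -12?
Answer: -6733369/144 ≈ -46760.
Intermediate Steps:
q = -24 (q = 2*(-12) = -24)
y(V) = 7/3 + (1 + V)/(6*V) (y(V) = 7/3 + ((V + V/V)/(V + V))/3 = 7/3 + ((V + 1)/((2*V)))/3 = 7/3 + ((1 + V)*(1/(2*V)))/3 = 7/3 + ((1 + V)/(2*V))/3 = 7/3 + (1 + V)/(6*V))
J(A) = 359/144 + A (J(A) = A + (1/6)*(1 + 15*(-24))/(-24) = A + (1/6)*(-1/24)*(1 - 360) = A + (1/6)*(-1/24)*(-359) = A + 359/144 = 359/144 + A)
-46812 + J(50) = -46812 + (359/144 + 50) = -46812 + 7559/144 = -6733369/144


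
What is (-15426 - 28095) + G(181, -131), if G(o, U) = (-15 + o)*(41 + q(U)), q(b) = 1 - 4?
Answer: -37213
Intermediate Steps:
q(b) = -3
G(o, U) = -570 + 38*o (G(o, U) = (-15 + o)*(41 - 3) = (-15 + o)*38 = -570 + 38*o)
(-15426 - 28095) + G(181, -131) = (-15426 - 28095) + (-570 + 38*181) = -43521 + (-570 + 6878) = -43521 + 6308 = -37213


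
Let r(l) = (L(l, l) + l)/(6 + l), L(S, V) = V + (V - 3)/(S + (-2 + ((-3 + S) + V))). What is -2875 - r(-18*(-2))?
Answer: -4148233/1442 ≈ -2876.7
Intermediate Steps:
L(S, V) = V + (-3 + V)/(-5 + V + 2*S) (L(S, V) = V + (-3 + V)/(S + (-2 + (-3 + S + V))) = V + (-3 + V)/(S + (-5 + S + V)) = V + (-3 + V)/(-5 + V + 2*S))
r(l) = (l + (-3 - 4*l + 3*l²)/(-5 + 3*l))/(6 + l) (r(l) = ((-3 + l² - 4*l + 2*l*l)/(-5 + l + 2*l) + l)/(6 + l) = ((-3 + l² - 4*l + 2*l²)/(-5 + 3*l) + l)/(6 + l) = ((-3 - 4*l + 3*l²)/(-5 + 3*l) + l)/(6 + l) = (l + (-3 - 4*l + 3*l²)/(-5 + 3*l))/(6 + l))
-2875 - r(-18*(-2)) = -2875 - 3*(-1 - (-54)*(-2) + 2*(-18*(-2))²)/(-30 + 3*(-18*(-2))² + 13*(-18*(-2))) = -2875 - 3*(-1 - 3*36 + 2*36²)/(-30 + 3*36² + 13*36) = -2875 - 3*(-1 - 108 + 2*1296)/(-30 + 3*1296 + 468) = -2875 - 3*(-1 - 108 + 2592)/(-30 + 3888 + 468) = -2875 - 3*2483/4326 = -2875 - 1*2483/1442 = -2875 - 2483/1442 = -4148233/1442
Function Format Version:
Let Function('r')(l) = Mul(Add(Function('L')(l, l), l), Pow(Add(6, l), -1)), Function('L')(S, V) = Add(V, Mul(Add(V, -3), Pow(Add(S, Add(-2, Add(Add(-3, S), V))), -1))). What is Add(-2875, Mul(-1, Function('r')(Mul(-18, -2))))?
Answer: Rational(-4148233, 1442) ≈ -2876.7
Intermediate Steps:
Function('L')(S, V) = Add(V, Mul(Pow(Add(-5, V, Mul(2, S)), -1), Add(-3, V))) (Function('L')(S, V) = Add(V, Mul(Add(-3, V), Pow(Add(S, Add(-2, Add(-3, S, V))), -1))) = Add(V, Mul(Add(-3, V), Pow(Add(S, Add(-5, S, V)), -1))) = Add(V, Mul(Add(-3, V), Pow(Add(-5, V, Mul(2, S)), -1))) = Add(V, Mul(Pow(Add(-5, V, Mul(2, S)), -1), Add(-3, V))))
Function('r')(l) = Mul(Pow(Add(6, l), -1), Add(l, Mul(Pow(Add(-5, Mul(3, l)), -1), Add(-3, Mul(-4, l), Mul(3, Pow(l, 2)))))) (Function('r')(l) = Mul(Add(Mul(Pow(Add(-5, l, Mul(2, l)), -1), Add(-3, Pow(l, 2), Mul(-4, l), Mul(2, l, l))), l), Pow(Add(6, l), -1)) = Mul(Add(Mul(Pow(Add(-5, Mul(3, l)), -1), Add(-3, Pow(l, 2), Mul(-4, l), Mul(2, Pow(l, 2)))), l), Pow(Add(6, l), -1)) = Mul(Add(Mul(Pow(Add(-5, Mul(3, l)), -1), Add(-3, Mul(-4, l), Mul(3, Pow(l, 2)))), l), Pow(Add(6, l), -1)) = Mul(Add(l, Mul(Pow(Add(-5, Mul(3, l)), -1), Add(-3, Mul(-4, l), Mul(3, Pow(l, 2))))), Pow(Add(6, l), -1)) = Mul(Pow(Add(6, l), -1), Add(l, Mul(Pow(Add(-5, Mul(3, l)), -1), Add(-3, Mul(-4, l), Mul(3, Pow(l, 2)))))))
Add(-2875, Mul(-1, Function('r')(Mul(-18, -2)))) = Add(-2875, Mul(-1, Mul(3, Pow(Add(-30, Mul(3, Pow(Mul(-18, -2), 2)), Mul(13, Mul(-18, -2))), -1), Add(-1, Mul(-3, Mul(-18, -2)), Mul(2, Pow(Mul(-18, -2), 2)))))) = Add(-2875, Mul(-1, Mul(3, Pow(Add(-30, Mul(3, Pow(36, 2)), Mul(13, 36)), -1), Add(-1, Mul(-3, 36), Mul(2, Pow(36, 2)))))) = Add(-2875, Mul(-1, Mul(3, Pow(Add(-30, Mul(3, 1296), 468), -1), Add(-1, -108, Mul(2, 1296))))) = Add(-2875, Mul(-1, Mul(3, Pow(Add(-30, 3888, 468), -1), Add(-1, -108, 2592)))) = Add(-2875, Mul(-1, Mul(3, Pow(4326, -1), 2483))) = Add(-2875, Mul(-1, Mul(3, Rational(1, 4326), 2483))) = Add(-2875, Mul(-1, Rational(2483, 1442))) = Add(-2875, Rational(-2483, 1442)) = Rational(-4148233, 1442)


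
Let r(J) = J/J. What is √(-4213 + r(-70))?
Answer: 18*I*√13 ≈ 64.9*I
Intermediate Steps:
r(J) = 1
√(-4213 + r(-70)) = √(-4213 + 1) = √(-4212) = 18*I*√13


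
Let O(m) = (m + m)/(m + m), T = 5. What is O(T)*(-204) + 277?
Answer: 73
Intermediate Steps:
O(m) = 1 (O(m) = (2*m)/((2*m)) = (2*m)*(1/(2*m)) = 1)
O(T)*(-204) + 277 = 1*(-204) + 277 = -204 + 277 = 73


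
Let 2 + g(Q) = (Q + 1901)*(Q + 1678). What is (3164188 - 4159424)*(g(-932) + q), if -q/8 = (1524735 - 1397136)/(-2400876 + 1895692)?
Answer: -11357645337801895/15787 ≈ -7.1943e+11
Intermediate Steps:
g(Q) = -2 + (1678 + Q)*(1901 + Q) (g(Q) = -2 + (Q + 1901)*(Q + 1678) = -2 + (1901 + Q)*(1678 + Q) = -2 + (1678 + Q)*(1901 + Q))
q = 127599/63148 (q = -8*(1524735 - 1397136)/(-2400876 + 1895692) = -1020792/(-505184) = -1020792*(-1)/505184 = -8*(-127599/505184) = 127599/63148 ≈ 2.0206)
(3164188 - 4159424)*(g(-932) + q) = (3164188 - 4159424)*((3189876 + (-932)² + 3579*(-932)) + 127599/63148) = -995236*((3189876 + 868624 - 3335628) + 127599/63148) = -995236*(722872 + 127599/63148) = -995236*45648048655/63148 = -11357645337801895/15787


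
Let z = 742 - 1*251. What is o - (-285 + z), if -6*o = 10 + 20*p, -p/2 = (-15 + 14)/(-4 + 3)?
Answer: -201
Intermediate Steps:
p = -2 (p = -2*(-15 + 14)/(-4 + 3) = -(-2)/(-1) = -(-2)*(-1) = -2*1 = -2)
z = 491 (z = 742 - 251 = 491)
o = 5 (o = -(10 + 20*(-2))/6 = -(10 - 40)/6 = -⅙*(-30) = 5)
o - (-285 + z) = 5 - (-285 + 491) = 5 - 1*206 = 5 - 206 = -201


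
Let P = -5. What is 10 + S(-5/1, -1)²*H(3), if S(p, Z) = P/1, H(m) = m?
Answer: 85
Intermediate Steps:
S(p, Z) = -5 (S(p, Z) = -5/1 = -5*1 = -5)
10 + S(-5/1, -1)²*H(3) = 10 + (-5)²*3 = 10 + 25*3 = 10 + 75 = 85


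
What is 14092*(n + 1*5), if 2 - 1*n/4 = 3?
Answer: 14092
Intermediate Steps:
n = -4 (n = 8 - 4*3 = 8 - 12 = -4)
14092*(n + 1*5) = 14092*(-4 + 1*5) = 14092*(-4 + 5) = 14092*1 = 14092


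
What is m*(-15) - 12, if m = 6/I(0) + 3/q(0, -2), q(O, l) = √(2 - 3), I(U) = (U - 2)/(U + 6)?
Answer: 258 + 45*I ≈ 258.0 + 45.0*I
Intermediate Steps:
I(U) = (-2 + U)/(6 + U)
q(O, l) = I (q(O, l) = √(-1) = I)
m = -18 - 3*I (m = 6/(((-2 + 0)/(6 + 0))) + 3/I = 6/((-2/6)) + 3*(-I) = 6/(((⅙)*(-2))) - 3*I = 6/(-⅓) - 3*I = 6*(-3) - 3*I = -18 - 3*I ≈ -18.0 - 3.0*I)
m*(-15) - 12 = (-18 - 3*I)*(-15) - 12 = (270 + 45*I) - 12 = 258 + 45*I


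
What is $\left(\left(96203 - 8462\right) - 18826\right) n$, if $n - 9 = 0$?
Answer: $620235$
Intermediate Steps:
$n = 9$ ($n = 9 + 0 = 9$)
$\left(\left(96203 - 8462\right) - 18826\right) n = \left(\left(96203 - 8462\right) - 18826\right) 9 = \left(87741 - 18826\right) 9 = 68915 \cdot 9 = 620235$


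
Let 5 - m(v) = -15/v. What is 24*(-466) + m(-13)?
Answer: -145342/13 ≈ -11180.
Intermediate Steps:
m(v) = 5 + 15/v (m(v) = 5 - (-15)/v = 5 + 15/v)
24*(-466) + m(-13) = 24*(-466) + (5 + 15/(-13)) = -11184 + (5 + 15*(-1/13)) = -11184 + (5 - 15/13) = -11184 + 50/13 = -145342/13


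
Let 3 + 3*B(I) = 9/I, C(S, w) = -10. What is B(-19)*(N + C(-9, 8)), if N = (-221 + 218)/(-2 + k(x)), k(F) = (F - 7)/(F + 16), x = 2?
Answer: 7832/779 ≈ 10.054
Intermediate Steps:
B(I) = -1 + 3/I (B(I) = -1 + (9/I)/3 = -1 + 3/I)
k(F) = (-7 + F)/(16 + F)
N = 54/41 (N = (-221 + 218)/(-2 + (-7 + 2)/(16 + 2)) = -3/(-2 - 5/18) = -3/(-41/18) = -3*(-18/41) = 54/41 ≈ 1.3171)
B(-19)*(N + C(-9, 8)) = ((3 - 1*(-19))/(-19))*(54/41 - 10) = -(3 + 19)/19*(-356/41) = -1/19*22*(-356/41) = -22/19*(-356/41) = 7832/779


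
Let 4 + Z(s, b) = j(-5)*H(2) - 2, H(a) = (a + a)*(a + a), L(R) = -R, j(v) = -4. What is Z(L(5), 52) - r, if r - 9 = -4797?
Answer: 4718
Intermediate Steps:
r = -4788 (r = 9 - 4797 = -4788)
H(a) = 4*a**2 (H(a) = (2*a)*(2*a) = 4*a**2)
Z(s, b) = -70 (Z(s, b) = -4 + (-16*2**2 - 2) = -4 + (-16*4 - 2) = -4 + (-4*16 - 2) = -4 + (-64 - 2) = -4 - 66 = -70)
Z(L(5), 52) - r = -70 - 1*(-4788) = -70 + 4788 = 4718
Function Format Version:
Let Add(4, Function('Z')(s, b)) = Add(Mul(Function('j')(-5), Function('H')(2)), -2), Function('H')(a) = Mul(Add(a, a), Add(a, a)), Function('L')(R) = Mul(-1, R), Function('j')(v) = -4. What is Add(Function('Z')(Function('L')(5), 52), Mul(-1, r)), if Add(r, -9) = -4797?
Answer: 4718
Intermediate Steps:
r = -4788 (r = Add(9, -4797) = -4788)
Function('H')(a) = Mul(4, Pow(a, 2)) (Function('H')(a) = Mul(Mul(2, a), Mul(2, a)) = Mul(4, Pow(a, 2)))
Function('Z')(s, b) = -70 (Function('Z')(s, b) = Add(-4, Add(Mul(-4, Mul(4, Pow(2, 2))), -2)) = Add(-4, Add(Mul(-4, Mul(4, 4)), -2)) = Add(-4, Add(Mul(-4, 16), -2)) = Add(-4, Add(-64, -2)) = Add(-4, -66) = -70)
Add(Function('Z')(Function('L')(5), 52), Mul(-1, r)) = Add(-70, Mul(-1, -4788)) = Add(-70, 4788) = 4718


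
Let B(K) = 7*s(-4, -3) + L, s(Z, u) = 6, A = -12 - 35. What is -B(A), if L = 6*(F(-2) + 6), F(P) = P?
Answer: -66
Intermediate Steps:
A = -47
L = 24 (L = 6*(-2 + 6) = 6*4 = 24)
B(K) = 66 (B(K) = 7*6 + 24 = 42 + 24 = 66)
-B(A) = -1*66 = -66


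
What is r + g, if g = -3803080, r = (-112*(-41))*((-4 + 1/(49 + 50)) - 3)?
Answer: -379682584/99 ≈ -3.8352e+6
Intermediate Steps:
r = -3177664/99 (r = 4592*((-4 + 1/99) - 3) = 4592*(-395/99 - 3) = 4592*(-692/99) = -3177664/99 ≈ -32098.)
r + g = -3177664/99 - 3803080 = -379682584/99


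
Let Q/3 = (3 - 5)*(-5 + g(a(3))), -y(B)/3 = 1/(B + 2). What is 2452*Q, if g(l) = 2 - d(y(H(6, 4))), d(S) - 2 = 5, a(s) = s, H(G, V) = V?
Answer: 147120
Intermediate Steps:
y(B) = -3/(2 + B) (y(B) = -3/(B + 2) = -3/(2 + B))
d(S) = 7 (d(S) = 2 + 5 = 7)
g(l) = -5 (g(l) = 2 - 1*7 = 2 - 7 = -5)
Q = 60 (Q = 3*((3 - 5)*(-5 - 5)) = 3*(-2*(-10)) = 3*20 = 60)
2452*Q = 2452*60 = 147120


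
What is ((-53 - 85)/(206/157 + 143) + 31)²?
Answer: 463353851401/513339649 ≈ 902.63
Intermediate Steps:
((-53 - 85)/(206/157 + 143) + 31)² = (-138/(206*(1/157) + 143) + 31)² = (-138/(206/157 + 143) + 31)² = (-138/22657/157 + 31)² = (-138*157/22657 + 31)² = (-21666/22657 + 31)² = (680701/22657)² = 463353851401/513339649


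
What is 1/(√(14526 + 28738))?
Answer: 1/208 ≈ 0.0048077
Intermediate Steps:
1/(√(14526 + 28738)) = 1/(√43264) = 1/208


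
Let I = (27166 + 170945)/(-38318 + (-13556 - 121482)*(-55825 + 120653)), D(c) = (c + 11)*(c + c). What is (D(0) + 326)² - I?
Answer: 930370050861943/8754281782 ≈ 1.0628e+5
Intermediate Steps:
D(c) = 2*c*(11 + c) (D(c) = (11 + c)*(2*c) = 2*c*(11 + c))
I = -198111/8754281782 (I = 198111/(-38318 - 135038*64828) = 198111/(-38318 - 8754243464) = 198111/(-8754281782) = 198111*(-1/8754281782) = -198111/8754281782 ≈ -2.2630e-5)
(D(0) + 326)² - I = (2*0*(11 + 0) + 326)² - 1*(-198111/8754281782) = (2*0*11 + 326)² + 198111/8754281782 = (0 + 326)² + 198111/8754281782 = 326² + 198111/8754281782 = 106276 + 198111/8754281782 = 930370050861943/8754281782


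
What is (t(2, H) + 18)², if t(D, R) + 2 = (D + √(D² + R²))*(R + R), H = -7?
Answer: 10532 + 336*√53 ≈ 12978.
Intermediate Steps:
t(D, R) = -2 + 2*R*(D + √(D² + R²)) (t(D, R) = -2 + (D + √(D² + R²))*(R + R) = -2 + (D + √(D² + R²))*(2*R) = -2 + 2*R*(D + √(D² + R²)))
(t(2, H) + 18)² = ((-2 + 2*2*(-7) + 2*(-7)*√(2² + (-7)²)) + 18)² = ((-2 - 28 + 2*(-7)*√(4 + 49)) + 18)² = ((-2 - 28 + 2*(-7)*√53) + 18)² = ((-2 - 28 - 14*√53) + 18)² = ((-30 - 14*√53) + 18)² = (-12 - 14*√53)²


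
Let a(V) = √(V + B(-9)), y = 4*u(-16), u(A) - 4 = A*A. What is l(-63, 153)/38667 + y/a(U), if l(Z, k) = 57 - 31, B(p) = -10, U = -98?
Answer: 26/38667 - 520*I*√3/9 ≈ 0.00067241 - 100.07*I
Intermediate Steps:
l(Z, k) = 26
u(A) = 4 + A² (u(A) = 4 + A*A = 4 + A²)
y = 1040 (y = 4*(4 + (-16)²) = 4*(4 + 256) = 4*260 = 1040)
a(V) = √(-10 + V) (a(V) = √(V - 10) = √(-10 + V))
l(-63, 153)/38667 + y/a(U) = 26/38667 + 1040/(√(-10 - 98)) = 26*(1/38667) + 1040/(√(-108)) = 26/38667 + 1040/((6*I*√3)) = 26/38667 + 1040*(-I*√3/18) = 26/38667 - 520*I*√3/9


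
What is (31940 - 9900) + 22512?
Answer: 44552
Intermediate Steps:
(31940 - 9900) + 22512 = 22040 + 22512 = 44552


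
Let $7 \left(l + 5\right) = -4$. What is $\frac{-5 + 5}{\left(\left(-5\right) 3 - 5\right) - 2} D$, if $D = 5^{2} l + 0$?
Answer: $0$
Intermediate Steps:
$l = - \frac{39}{7}$ ($l = -5 + \frac{1}{7} \left(-4\right) = -5 - \frac{4}{7} = - \frac{39}{7} \approx -5.5714$)
$D = - \frac{975}{7}$ ($D = 5^{2} \left(- \frac{39}{7}\right) + 0 = 25 \left(- \frac{39}{7}\right) + 0 = - \frac{975}{7} + 0 = - \frac{975}{7} \approx -139.29$)
$\frac{-5 + 5}{\left(\left(-5\right) 3 - 5\right) - 2} D = \frac{-5 + 5}{\left(\left(-5\right) 3 - 5\right) - 2} \left(- \frac{975}{7}\right) = \frac{0}{\left(-15 - 5\right) - 2} \left(- \frac{975}{7}\right) = \frac{0}{-20 - 2} \left(- \frac{975}{7}\right) = \frac{0}{-22} \left(- \frac{975}{7}\right) = 0 \left(- \frac{1}{22}\right) \left(- \frac{975}{7}\right) = 0 \left(- \frac{975}{7}\right) = 0$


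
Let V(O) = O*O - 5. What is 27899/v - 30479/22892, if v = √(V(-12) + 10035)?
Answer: -30479/22892 + 27899*√10174/10174 ≈ 275.26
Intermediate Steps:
V(O) = -5 + O² (V(O) = O² - 5 = -5 + O²)
v = √10174 (v = √((-5 + (-12)²) + 10035) = √((-5 + 144) + 10035) = √(139 + 10035) = √10174 ≈ 100.87)
27899/v - 30479/22892 = 27899/(√10174) - 30479/22892 = 27899*(√10174/10174) - 30479*1/22892 = 27899*√10174/10174 - 30479/22892 = -30479/22892 + 27899*√10174/10174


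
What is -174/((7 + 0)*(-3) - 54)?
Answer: 58/25 ≈ 2.3200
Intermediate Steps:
-174/((7 + 0)*(-3) - 54) = -174/(7*(-3) - 54) = -174/(-21 - 54) = -174/(-75) = -1/75*(-174) = 58/25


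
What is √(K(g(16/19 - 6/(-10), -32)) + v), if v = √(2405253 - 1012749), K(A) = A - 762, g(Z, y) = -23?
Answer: √(-785 + 2*√348126) ≈ 19.876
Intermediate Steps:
K(A) = -762 + A
v = 2*√348126 (v = √1392504 = 2*√348126 ≈ 1180.0)
√(K(g(16/19 - 6/(-10), -32)) + v) = √((-762 - 23) + 2*√348126) = √(-785 + 2*√348126)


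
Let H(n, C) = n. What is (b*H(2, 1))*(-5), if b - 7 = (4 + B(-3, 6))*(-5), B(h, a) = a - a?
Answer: 130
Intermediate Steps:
B(h, a) = 0
b = -13 (b = 7 + (4 + 0)*(-5) = 7 + 4*(-5) = 7 - 20 = -13)
(b*H(2, 1))*(-5) = -13*2*(-5) = -26*(-5) = 130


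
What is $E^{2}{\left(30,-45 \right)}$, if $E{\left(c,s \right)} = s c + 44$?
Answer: $1705636$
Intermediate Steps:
$E{\left(c,s \right)} = 44 + c s$ ($E{\left(c,s \right)} = c s + 44 = 44 + c s$)
$E^{2}{\left(30,-45 \right)} = \left(44 + 30 \left(-45\right)\right)^{2} = \left(44 - 1350\right)^{2} = \left(-1306\right)^{2} = 1705636$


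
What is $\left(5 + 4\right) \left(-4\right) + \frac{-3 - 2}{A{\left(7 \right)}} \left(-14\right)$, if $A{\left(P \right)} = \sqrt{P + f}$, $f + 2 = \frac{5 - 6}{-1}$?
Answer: $-36 + \frac{35 \sqrt{6}}{3} \approx -7.4226$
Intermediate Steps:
$f = -1$ ($f = -2 + \frac{5 - 6}{-1} = -2 + \left(5 - 6\right) \left(-1\right) = -2 - -1 = -2 + 1 = -1$)
$A{\left(P \right)} = \sqrt{-1 + P}$ ($A{\left(P \right)} = \sqrt{P - 1} = \sqrt{-1 + P}$)
$\left(5 + 4\right) \left(-4\right) + \frac{-3 - 2}{A{\left(7 \right)}} \left(-14\right) = \left(5 + 4\right) \left(-4\right) + \frac{-3 - 2}{\sqrt{-1 + 7}} \left(-14\right) = 9 \left(-4\right) + - \frac{5}{\sqrt{6}} \left(-14\right) = -36 + - 5 \frac{\sqrt{6}}{6} \left(-14\right) = -36 + - \frac{5 \sqrt{6}}{6} \left(-14\right) = -36 + \frac{35 \sqrt{6}}{3}$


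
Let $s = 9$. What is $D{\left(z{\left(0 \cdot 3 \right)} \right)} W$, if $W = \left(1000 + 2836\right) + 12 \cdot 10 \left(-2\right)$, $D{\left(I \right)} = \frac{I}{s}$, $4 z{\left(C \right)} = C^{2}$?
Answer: $0$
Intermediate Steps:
$z{\left(C \right)} = \frac{C^{2}}{4}$
$D{\left(I \right)} = \frac{I}{9}$
$W = 3596$ ($W = 3836 + 120 \left(-2\right) = 3836 - 240 = 3596$)
$D{\left(z{\left(0 \cdot 3 \right)} \right)} W = \frac{\frac{1}{4} \left(0 \cdot 3\right)^{2}}{9} \cdot 3596 = \frac{\frac{1}{4} \cdot 0^{2}}{9} \cdot 3596 = \frac{\frac{1}{4} \cdot 0}{9} \cdot 3596 = \frac{1}{9} \cdot 0 \cdot 3596 = 0 \cdot 3596 = 0$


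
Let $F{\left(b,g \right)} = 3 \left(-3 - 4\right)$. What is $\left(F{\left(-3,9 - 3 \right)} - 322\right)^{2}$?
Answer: $117649$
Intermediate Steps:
$F{\left(b,g \right)} = -21$ ($F{\left(b,g \right)} = 3 \left(-7\right) = -21$)
$\left(F{\left(-3,9 - 3 \right)} - 322\right)^{2} = \left(-21 - 322\right)^{2} = \left(-343\right)^{2} = 117649$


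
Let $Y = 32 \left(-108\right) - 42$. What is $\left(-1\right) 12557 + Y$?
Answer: $-16055$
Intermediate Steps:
$Y = -3498$ ($Y = -3456 - 42 = -3498$)
$\left(-1\right) 12557 + Y = \left(-1\right) 12557 - 3498 = -12557 - 3498 = -16055$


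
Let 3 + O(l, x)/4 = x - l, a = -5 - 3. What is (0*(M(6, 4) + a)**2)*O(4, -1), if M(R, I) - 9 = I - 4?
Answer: 0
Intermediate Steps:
M(R, I) = 5 + I (M(R, I) = 9 + (I - 4) = 9 + (-4 + I) = 5 + I)
a = -8
O(l, x) = -12 - 4*l + 4*x (O(l, x) = -12 + 4*(x - l) = -12 + (-4*l + 4*x) = -12 - 4*l + 4*x)
(0*(M(6, 4) + a)**2)*O(4, -1) = (0*((5 + 4) - 8)**2)*(-12 - 4*4 + 4*(-1)) = (0*(9 - 8)**2)*(-12 - 16 - 4) = (0*1**2)*(-32) = (0*1)*(-32) = 0*(-32) = 0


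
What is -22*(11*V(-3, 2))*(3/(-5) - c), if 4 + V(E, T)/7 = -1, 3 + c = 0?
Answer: 20328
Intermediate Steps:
c = -3 (c = -3 + 0 = -3)
V(E, T) = -35 (V(E, T) = -28 + 7*(-1) = -28 - 7 = -35)
-22*(11*V(-3, 2))*(3/(-5) - c) = -22*(11*(-35))*(3/(-5) - 1*(-3)) = -22*(-385*(3*(-⅕) + 3)) = -22*(-385*(-⅗ + 3)) = -22*(-385*12/5) = -22*(-924) = -1*(-20328) = 20328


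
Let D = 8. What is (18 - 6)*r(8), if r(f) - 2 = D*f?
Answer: 792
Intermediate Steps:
r(f) = 2 + 8*f
(18 - 6)*r(8) = (18 - 6)*(2 + 8*8) = 12*(2 + 64) = 12*66 = 792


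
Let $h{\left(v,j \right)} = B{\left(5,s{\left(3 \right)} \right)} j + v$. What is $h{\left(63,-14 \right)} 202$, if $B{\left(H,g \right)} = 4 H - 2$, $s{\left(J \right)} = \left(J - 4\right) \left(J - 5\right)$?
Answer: $-38178$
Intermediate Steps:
$s{\left(J \right)} = \left(-5 + J\right) \left(-4 + J\right)$ ($s{\left(J \right)} = \left(-4 + J\right) \left(-5 + J\right) = \left(-5 + J\right) \left(-4 + J\right)$)
$B{\left(H,g \right)} = -2 + 4 H$
$h{\left(v,j \right)} = v + 18 j$ ($h{\left(v,j \right)} = \left(-2 + 4 \cdot 5\right) j + v = \left(-2 + 20\right) j + v = 18 j + v = v + 18 j$)
$h{\left(63,-14 \right)} 202 = \left(63 + 18 \left(-14\right)\right) 202 = \left(63 - 252\right) 202 = \left(-189\right) 202 = -38178$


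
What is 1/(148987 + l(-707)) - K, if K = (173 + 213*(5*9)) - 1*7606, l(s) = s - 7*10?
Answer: -318947919/148210 ≈ -2152.0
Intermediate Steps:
l(s) = -70 + s (l(s) = s - 70 = -70 + s)
K = 2152 (K = (173 + 213*45) - 7606 = (173 + 9585) - 7606 = 9758 - 7606 = 2152)
1/(148987 + l(-707)) - K = 1/(148987 + (-70 - 707)) - 1*2152 = 1/(148987 - 777) - 2152 = 1/148210 - 2152 = -318947919/148210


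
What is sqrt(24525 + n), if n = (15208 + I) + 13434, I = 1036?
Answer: sqrt(54203) ≈ 232.82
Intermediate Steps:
n = 29678 (n = (15208 + 1036) + 13434 = 16244 + 13434 = 29678)
sqrt(24525 + n) = sqrt(24525 + 29678) = sqrt(54203)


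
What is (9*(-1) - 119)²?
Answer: 16384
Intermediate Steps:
(9*(-1) - 119)² = (-9 - 119)² = (-128)² = 16384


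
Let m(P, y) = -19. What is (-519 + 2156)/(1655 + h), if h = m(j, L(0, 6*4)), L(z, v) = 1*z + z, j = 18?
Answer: 1637/1636 ≈ 1.0006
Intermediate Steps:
L(z, v) = 2*z (L(z, v) = z + z = 2*z)
h = -19
(-519 + 2156)/(1655 + h) = (-519 + 2156)/(1655 - 19) = 1637/1636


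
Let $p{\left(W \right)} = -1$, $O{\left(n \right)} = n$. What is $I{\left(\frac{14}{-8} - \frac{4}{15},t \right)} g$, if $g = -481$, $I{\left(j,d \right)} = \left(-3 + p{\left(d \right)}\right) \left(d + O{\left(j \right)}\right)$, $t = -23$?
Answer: $- \frac{721981}{15} \approx -48132.0$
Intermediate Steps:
$I{\left(j,d \right)} = - 4 d - 4 j$ ($I{\left(j,d \right)} = \left(-3 - 1\right) \left(d + j\right) = - 4 \left(d + j\right) = - 4 d - 4 j$)
$I{\left(\frac{14}{-8} - \frac{4}{15},t \right)} g = \left(\left(-4\right) \left(-23\right) - 4 \left(\frac{14}{-8} - \frac{4}{15}\right)\right) \left(-481\right) = \left(92 - 4 \left(14 \left(- \frac{1}{8}\right) - \frac{4}{15}\right)\right) \left(-481\right) = \left(92 - 4 \left(- \frac{7}{4} - \frac{4}{15}\right)\right) \left(-481\right) = \left(92 - - \frac{121}{15}\right) \left(-481\right) = \left(92 + \frac{121}{15}\right) \left(-481\right) = \frac{1501}{15} \left(-481\right) = - \frac{721981}{15}$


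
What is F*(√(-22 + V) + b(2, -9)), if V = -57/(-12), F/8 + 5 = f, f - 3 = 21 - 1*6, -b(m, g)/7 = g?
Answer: 6552 + 52*I*√69 ≈ 6552.0 + 431.94*I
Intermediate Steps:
b(m, g) = -7*g
f = 18 (f = 3 + (21 - 1*6) = 3 + (21 - 6) = 3 + 15 = 18)
F = 104 (F = -40 + 8*18 = -40 + 144 = 104)
V = 19/4 (V = -57*(-1/12) = 19/4 ≈ 4.7500)
F*(√(-22 + V) + b(2, -9)) = 104*(√(-22 + 19/4) - 7*(-9)) = 104*(√(-69/4) + 63) = 104*(I*√69/2 + 63) = 104*(63 + I*√69/2) = 6552 + 52*I*√69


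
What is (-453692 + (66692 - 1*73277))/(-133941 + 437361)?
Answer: -460277/303420 ≈ -1.5170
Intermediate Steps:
(-453692 + (66692 - 1*73277))/(-133941 + 437361) = (-453692 + (66692 - 73277))/303420 = (-453692 - 6585)*(1/303420) = -460277*1/303420 = -460277/303420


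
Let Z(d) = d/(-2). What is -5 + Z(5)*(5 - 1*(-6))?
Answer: -65/2 ≈ -32.500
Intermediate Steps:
Z(d) = -d/2 (Z(d) = d*(-½) = -d/2)
-5 + Z(5)*(5 - 1*(-6)) = -5 + (-½*5)*(5 - 1*(-6)) = -5 - 5*(5 + 6)/2 = -5 - 5/2*11 = -5 - 55/2 = -65/2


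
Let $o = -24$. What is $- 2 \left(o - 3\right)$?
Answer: $54$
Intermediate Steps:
$- 2 \left(o - 3\right) = - 2 \left(-24 - 3\right) = \left(-2\right) \left(-27\right) = 54$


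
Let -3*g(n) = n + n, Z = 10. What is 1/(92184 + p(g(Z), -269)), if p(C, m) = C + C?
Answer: 3/276512 ≈ 1.0849e-5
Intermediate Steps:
g(n) = -2*n/3 (g(n) = -(n + n)/3 = -2*n/3)
p(C, m) = 2*C
1/(92184 + p(g(Z), -269)) = 1/(92184 + 2*(-⅔*10)) = 1/(92184 + 2*(-20/3)) = 1/(92184 - 40/3) = 1/(276512/3) = 3/276512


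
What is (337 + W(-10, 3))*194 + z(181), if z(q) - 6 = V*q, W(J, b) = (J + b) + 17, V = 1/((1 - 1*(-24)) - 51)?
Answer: 1750243/26 ≈ 67317.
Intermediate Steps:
V = -1/26 (V = 1/((1 + 24) - 51) = 1/(25 - 51) = 1/(-26) = -1/26 ≈ -0.038462)
W(J, b) = 17 + J + b
z(q) = 6 - q/26
(337 + W(-10, 3))*194 + z(181) = (337 + (17 - 10 + 3))*194 + (6 - 1/26*181) = (337 + 10)*194 + (6 - 181/26) = 347*194 - 25/26 = 67318 - 25/26 = 1750243/26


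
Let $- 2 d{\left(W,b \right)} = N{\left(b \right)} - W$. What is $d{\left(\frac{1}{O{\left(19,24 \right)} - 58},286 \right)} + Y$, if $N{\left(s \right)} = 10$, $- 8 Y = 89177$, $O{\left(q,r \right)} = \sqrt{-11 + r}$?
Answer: $- \frac{298966399}{26808} - \frac{\sqrt{13}}{6702} \approx -11152.0$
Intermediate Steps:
$Y = - \frac{89177}{8}$ ($Y = \left(- \frac{1}{8}\right) 89177 = - \frac{89177}{8} \approx -11147.0$)
$d{\left(W,b \right)} = -5 + \frac{W}{2}$ ($d{\left(W,b \right)} = - \frac{10 - W}{2} = -5 + \frac{W}{2}$)
$d{\left(\frac{1}{O{\left(19,24 \right)} - 58},286 \right)} + Y = \left(-5 + \frac{1}{2 \left(\sqrt{-11 + 24} - 58\right)}\right) - \frac{89177}{8} = \left(-5 + \frac{1}{2 \left(\sqrt{13} - 58\right)}\right) - \frac{89177}{8} = \left(-5 + \frac{1}{2 \left(-58 + \sqrt{13}\right)}\right) - \frac{89177}{8} = - \frac{89217}{8} + \frac{1}{2 \left(-58 + \sqrt{13}\right)}$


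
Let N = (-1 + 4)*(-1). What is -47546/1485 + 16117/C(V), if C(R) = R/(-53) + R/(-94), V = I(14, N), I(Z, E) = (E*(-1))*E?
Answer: 1471296472/24255 ≈ 60660.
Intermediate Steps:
N = -3 (N = 3*(-1) = -3)
I(Z, E) = -E**2 (I(Z, E) = (-E)*E = -E**2)
V = -9 (V = -1*(-3)**2 = -1*9 = -9)
C(R) = -147*R/4982 (C(R) = R*(-1/53) + R*(-1/94) = -R/53 - R/94 = -147*R/4982)
-47546/1485 + 16117/C(V) = -47546/1485 + 16117/((-147/4982*(-9))) = -47546*1/1485 + 16117/(1323/4982) = -47546/1485 + 16117*(4982/1323) = -47546/1485 + 80294894/1323 = 1471296472/24255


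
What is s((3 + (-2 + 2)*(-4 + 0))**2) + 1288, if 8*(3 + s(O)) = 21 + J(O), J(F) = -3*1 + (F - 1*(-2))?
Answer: 10309/8 ≈ 1288.6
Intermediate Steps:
J(F) = -1 + F (J(F) = -3 + (F + 2) = -3 + (2 + F) = -1 + F)
s(O) = -1/2 + O/8 (s(O) = -3 + (21 + (-1 + O))/8 = -3 + (20 + O)/8 = -3 + (5/2 + O/8) = -1/2 + O/8)
s((3 + (-2 + 2)*(-4 + 0))**2) + 1288 = (-1/2 + (3 + (-2 + 2)*(-4 + 0))**2/8) + 1288 = (-1/2 + (3 + 0*(-4))**2/8) + 1288 = (-1/2 + (3 + 0)**2/8) + 1288 = (-1/2 + (1/8)*3**2) + 1288 = (-1/2 + (1/8)*9) + 1288 = (-1/2 + 9/8) + 1288 = 5/8 + 1288 = 10309/8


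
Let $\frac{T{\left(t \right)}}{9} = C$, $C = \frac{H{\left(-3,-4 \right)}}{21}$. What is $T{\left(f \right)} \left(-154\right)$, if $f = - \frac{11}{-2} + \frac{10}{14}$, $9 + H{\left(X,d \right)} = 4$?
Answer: $330$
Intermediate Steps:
$H{\left(X,d \right)} = -5$ ($H{\left(X,d \right)} = -9 + 4 = -5$)
$f = \frac{87}{14}$ ($f = \left(-11\right) \left(- \frac{1}{2}\right) + 10 \cdot \frac{1}{14} = \frac{11}{2} + \frac{5}{7} = \frac{87}{14} \approx 6.2143$)
$C = - \frac{5}{21} \approx -0.2381$
$T{\left(t \right)} = - \frac{15}{7}$ ($T{\left(t \right)} = 9 \left(- \frac{5}{21}\right) = - \frac{15}{7}$)
$T{\left(f \right)} \left(-154\right) = \left(- \frac{15}{7}\right) \left(-154\right) = 330$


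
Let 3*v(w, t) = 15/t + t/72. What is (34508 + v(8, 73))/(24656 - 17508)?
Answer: 544128553/112709664 ≈ 4.8277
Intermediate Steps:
v(w, t) = 5/t + t/216 (v(w, t) = (15/t + t/72)/3 = 5/t + t/216)
(34508 + v(8, 73))/(24656 - 17508) = (34508 + (5/73 + (1/216)*73))/(24656 - 17508) = (34508 + (5*(1/73) + 73/216))/7148 = (34508 + (5/73 + 73/216))*(1/7148) = (34508 + 6409/15768)*(1/7148) = (544128553/15768)*(1/7148) = 544128553/112709664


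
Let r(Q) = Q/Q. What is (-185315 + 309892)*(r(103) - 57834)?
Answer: -7204661641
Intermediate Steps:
r(Q) = 1
(-185315 + 309892)*(r(103) - 57834) = (-185315 + 309892)*(1 - 57834) = 124577*(-57833) = -7204661641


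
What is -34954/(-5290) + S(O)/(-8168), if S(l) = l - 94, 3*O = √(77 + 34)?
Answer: 71500383/10802180 - √111/24504 ≈ 6.6186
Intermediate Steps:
O = √111/3 (O = √(77 + 34)/3 = √111/3 ≈ 3.5119)
S(l) = -94 + l
-34954/(-5290) + S(O)/(-8168) = -34954/(-5290) + (-94 + √111/3)/(-8168) = -34954*(-1/5290) + (-94 + √111/3)*(-1/8168) = 17477/2645 + (47/4084 - √111/24504) = 71500383/10802180 - √111/24504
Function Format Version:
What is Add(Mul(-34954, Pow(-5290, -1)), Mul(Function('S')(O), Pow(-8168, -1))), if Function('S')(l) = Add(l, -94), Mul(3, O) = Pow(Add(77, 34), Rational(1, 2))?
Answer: Add(Rational(71500383, 10802180), Mul(Rational(-1, 24504), Pow(111, Rational(1, 2)))) ≈ 6.6186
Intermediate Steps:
O = Mul(Rational(1, 3), Pow(111, Rational(1, 2))) (O = Mul(Rational(1, 3), Pow(Add(77, 34), Rational(1, 2))) = Mul(Rational(1, 3), Pow(111, Rational(1, 2))) ≈ 3.5119)
Function('S')(l) = Add(-94, l)
Add(Mul(-34954, Pow(-5290, -1)), Mul(Function('S')(O), Pow(-8168, -1))) = Add(Mul(-34954, Pow(-5290, -1)), Mul(Add(-94, Mul(Rational(1, 3), Pow(111, Rational(1, 2)))), Pow(-8168, -1))) = Add(Mul(-34954, Rational(-1, 5290)), Mul(Add(-94, Mul(Rational(1, 3), Pow(111, Rational(1, 2)))), Rational(-1, 8168))) = Add(Rational(17477, 2645), Add(Rational(47, 4084), Mul(Rational(-1, 24504), Pow(111, Rational(1, 2))))) = Add(Rational(71500383, 10802180), Mul(Rational(-1, 24504), Pow(111, Rational(1, 2))))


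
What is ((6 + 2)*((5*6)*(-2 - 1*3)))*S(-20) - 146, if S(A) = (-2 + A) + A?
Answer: 50254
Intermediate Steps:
S(A) = -2 + 2*A
((6 + 2)*((5*6)*(-2 - 1*3)))*S(-20) - 146 = ((6 + 2)*((5*6)*(-2 - 1*3)))*(-2 + 2*(-20)) - 146 = (8*(30*(-2 - 3)))*(-2 - 40) - 146 = (8*(30*(-5)))*(-42) - 146 = (8*(-150))*(-42) - 146 = -1200*(-42) - 146 = 50400 - 146 = 50254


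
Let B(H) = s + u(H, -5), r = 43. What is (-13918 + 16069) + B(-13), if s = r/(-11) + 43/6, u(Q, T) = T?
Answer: 141851/66 ≈ 2149.3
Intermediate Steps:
s = 215/66 (s = 43/(-11) + 43/6 = 43*(-1/11) + 43*(⅙) = -43/11 + 43/6 = 215/66 ≈ 3.2576)
B(H) = -115/66 (B(H) = 215/66 - 5 = -115/66)
(-13918 + 16069) + B(-13) = (-13918 + 16069) - 115/66 = 2151 - 115/66 = 141851/66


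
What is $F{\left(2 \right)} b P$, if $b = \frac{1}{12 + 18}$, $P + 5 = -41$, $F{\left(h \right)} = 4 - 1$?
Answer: $- \frac{23}{5} \approx -4.6$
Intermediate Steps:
$F{\left(h \right)} = 3$ ($F{\left(h \right)} = 4 - 1 = 3$)
$P = -46$ ($P = -5 - 41 = -46$)
$b = \frac{1}{30} \approx 0.033333$
$F{\left(2 \right)} b P = 3 \cdot \frac{1}{30} \left(-46\right) = \frac{1}{10} \left(-46\right) = - \frac{23}{5}$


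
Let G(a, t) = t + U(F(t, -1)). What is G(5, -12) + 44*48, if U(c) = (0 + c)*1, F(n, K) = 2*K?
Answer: 2098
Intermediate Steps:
U(c) = c (U(c) = c*1 = c)
G(a, t) = -2 + t (G(a, t) = t + 2*(-1) = t - 2 = -2 + t)
G(5, -12) + 44*48 = (-2 - 12) + 44*48 = -14 + 2112 = 2098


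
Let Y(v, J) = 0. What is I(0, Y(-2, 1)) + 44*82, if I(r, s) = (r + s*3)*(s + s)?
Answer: 3608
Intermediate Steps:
I(r, s) = 2*s*(r + 3*s) (I(r, s) = (r + 3*s)*(2*s) = 2*s*(r + 3*s))
I(0, Y(-2, 1)) + 44*82 = 2*0*(0 + 3*0) + 44*82 = 2*0*(0 + 0) + 3608 = 2*0*0 + 3608 = 0 + 3608 = 3608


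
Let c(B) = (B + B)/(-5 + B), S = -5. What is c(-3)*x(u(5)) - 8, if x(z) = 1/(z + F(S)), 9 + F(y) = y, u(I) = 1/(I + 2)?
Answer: -3125/388 ≈ -8.0541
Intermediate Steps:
u(I) = 1/(2 + I)
c(B) = 2*B/(-5 + B) (c(B) = (2*B)/(-5 + B) = 2*B/(-5 + B))
F(y) = -9 + y
x(z) = 1/(-14 + z) (x(z) = 1/(z + (-9 - 5)) = 1/(z - 14) = 1/(-14 + z))
c(-3)*x(u(5)) - 8 = (2*(-3)/(-5 - 3))/(-14 + 1/(2 + 5)) - 8 = (2*(-3)/(-8))/(-14 + 1/7) - 8 = (2*(-3)*(-⅛))/(-14 + ⅐) - 8 = 3/(4*(-97/7)) - 8 = (¾)*(-7/97) - 8 = -21/388 - 8 = -3125/388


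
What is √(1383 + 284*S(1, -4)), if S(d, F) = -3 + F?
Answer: 11*I*√5 ≈ 24.597*I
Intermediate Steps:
√(1383 + 284*S(1, -4)) = √(1383 + 284*(-3 - 4)) = √(1383 + 284*(-7)) = √(1383 - 1988) = √(-605) = 11*I*√5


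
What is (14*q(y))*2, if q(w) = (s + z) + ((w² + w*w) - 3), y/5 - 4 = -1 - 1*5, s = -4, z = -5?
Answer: 5264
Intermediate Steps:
y = -10 (y = 20 + 5*(-1 - 1*5) = 20 + 5*(-1 - 5) = 20 + 5*(-6) = 20 - 30 = -10)
q(w) = -12 + 2*w² (q(w) = (-4 - 5) + ((w² + w*w) - 3) = -9 + ((w² + w²) - 3) = -9 + (2*w² - 3) = -9 + (-3 + 2*w²) = -12 + 2*w²)
(14*q(y))*2 = (14*(-12 + 2*(-10)²))*2 = (14*(-12 + 2*100))*2 = (14*(-12 + 200))*2 = (14*188)*2 = 2632*2 = 5264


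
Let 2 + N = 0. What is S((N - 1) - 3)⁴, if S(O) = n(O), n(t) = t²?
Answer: 1679616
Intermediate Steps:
N = -2 (N = -2 + 0 = -2)
S(O) = O²
S((N - 1) - 3)⁴ = (((-2 - 1) - 3)²)⁴ = ((-3 - 3)²)⁴ = ((-6)²)⁴ = 36⁴ = 1679616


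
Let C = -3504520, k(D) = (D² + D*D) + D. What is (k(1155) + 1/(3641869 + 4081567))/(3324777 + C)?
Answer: -20615433988381/1388233556948 ≈ -14.850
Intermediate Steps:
k(D) = D + 2*D² (k(D) = (D² + D²) + D = 2*D² + D = D + 2*D²)
(k(1155) + 1/(3641869 + 4081567))/(3324777 + C) = (1155*(1 + 2*1155) + 1/(3641869 + 4081567))/(3324777 - 3504520) = (1155*(1 + 2310) + 1/7723436)/(-179743) = (1155*2311 + 1/7723436)*(-1/179743) = (2669205 + 1/7723436)*(-1/179743) = (20615433988381/7723436)*(-1/179743) = -20615433988381/1388233556948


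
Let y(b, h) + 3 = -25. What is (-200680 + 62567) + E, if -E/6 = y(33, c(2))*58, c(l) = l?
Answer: -128369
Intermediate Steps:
y(b, h) = -28 (y(b, h) = -3 - 25 = -28)
E = 9744 (E = -(-168)*58 = -6*(-1624) = 9744)
(-200680 + 62567) + E = (-200680 + 62567) + 9744 = -138113 + 9744 = -128369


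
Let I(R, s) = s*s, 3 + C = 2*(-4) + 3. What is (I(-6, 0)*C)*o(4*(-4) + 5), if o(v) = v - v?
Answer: 0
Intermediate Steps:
o(v) = 0
C = -8 (C = -3 + (2*(-4) + 3) = -3 + (-8 + 3) = -3 - 5 = -8)
I(R, s) = s²
(I(-6, 0)*C)*o(4*(-4) + 5) = (0²*(-8))*0 = (0*(-8))*0 = 0*0 = 0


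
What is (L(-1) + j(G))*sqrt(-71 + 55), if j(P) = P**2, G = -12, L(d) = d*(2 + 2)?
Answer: 560*I ≈ 560.0*I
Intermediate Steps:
L(d) = 4*d (L(d) = d*4 = 4*d)
(L(-1) + j(G))*sqrt(-71 + 55) = (4*(-1) + (-12)**2)*sqrt(-71 + 55) = (-4 + 144)*sqrt(-16) = 140*(4*I) = 560*I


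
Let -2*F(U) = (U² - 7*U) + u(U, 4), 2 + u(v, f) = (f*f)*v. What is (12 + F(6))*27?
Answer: -864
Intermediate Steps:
u(v, f) = -2 + v*f² (u(v, f) = -2 + (f*f)*v = -2 + f²*v = -2 + v*f²)
F(U) = 1 - 9*U/2 - U²/2 (F(U) = -((U² - 7*U) + (-2 + U*4²))/2 = -((U² - 7*U) + (-2 + U*16))/2 = -((U² - 7*U) + (-2 + 16*U))/2 = -(-2 + U² + 9*U)/2 = 1 - 9*U/2 - U²/2)
(12 + F(6))*27 = (12 + (1 - 9/2*6 - ½*6²))*27 = (12 + (1 - 27 - ½*36))*27 = (12 + (1 - 27 - 18))*27 = (12 - 44)*27 = -32*27 = -864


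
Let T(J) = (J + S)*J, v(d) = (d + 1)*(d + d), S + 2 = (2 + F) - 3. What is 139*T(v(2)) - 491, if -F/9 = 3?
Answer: -30515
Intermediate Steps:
F = -27 (F = -9*3 = -27)
S = -30 (S = -2 + ((2 - 27) - 3) = -2 + (-25 - 3) = -2 - 28 = -30)
v(d) = 2*d*(1 + d) (v(d) = (1 + d)*(2*d) = 2*d*(1 + d))
T(J) = J*(-30 + J) (T(J) = (J - 30)*J = (-30 + J)*J = J*(-30 + J))
139*T(v(2)) - 491 = 139*((2*2*(1 + 2))*(-30 + 2*2*(1 + 2))) - 491 = 139*((2*2*3)*(-30 + 2*2*3)) - 491 = 139*(12*(-30 + 12)) - 491 = 139*(12*(-18)) - 491 = 139*(-216) - 491 = -30024 - 491 = -30515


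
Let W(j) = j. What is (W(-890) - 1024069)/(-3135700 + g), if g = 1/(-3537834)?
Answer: 3626134798806/11093586073801 ≈ 0.32687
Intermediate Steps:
g = -1/3537834 ≈ -2.8266e-7
(W(-890) - 1024069)/(-3135700 + g) = (-890 - 1024069)/(-3135700 - 1/3537834) = -1024959/(-11093586073801/3537834) = -1024959*(-3537834/11093586073801) = 3626134798806/11093586073801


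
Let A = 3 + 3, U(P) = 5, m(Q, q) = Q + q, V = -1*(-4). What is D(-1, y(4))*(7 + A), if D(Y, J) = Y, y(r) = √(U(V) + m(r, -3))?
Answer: -13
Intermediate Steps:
V = 4
y(r) = √(2 + r) (y(r) = √(5 + (r - 3)) = √(5 + (-3 + r)) = √(2 + r))
A = 6
D(-1, y(4))*(7 + A) = -(7 + 6) = -1*13 = -13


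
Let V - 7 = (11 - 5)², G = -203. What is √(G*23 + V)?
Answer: 3*I*√514 ≈ 68.015*I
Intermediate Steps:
V = 43 (V = 7 + (11 - 5)² = 7 + 6² = 7 + 36 = 43)
√(G*23 + V) = √(-203*23 + 43) = √(-4669 + 43) = √(-4626) = 3*I*√514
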